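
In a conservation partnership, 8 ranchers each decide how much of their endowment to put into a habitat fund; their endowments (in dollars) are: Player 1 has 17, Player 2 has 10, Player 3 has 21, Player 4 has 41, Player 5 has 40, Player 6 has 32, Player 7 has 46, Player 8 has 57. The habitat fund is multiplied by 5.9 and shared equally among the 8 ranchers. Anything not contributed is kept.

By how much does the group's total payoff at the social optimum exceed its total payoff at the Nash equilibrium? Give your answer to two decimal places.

The private return per contributed unit is 5.9/8 = 0.7375 < 1 for every player regardless of endowment, so the Nash equilibrium is zero contribution and the group total is Σ E_j = 17 + 10 + 21 + 41 + 40 + 32 + 46 + 57 = 264.
Each contributed unit returns 5.900 to the group, so the social optimum is full contribution by everyone: group total = 5.900 × 264 = 1557.60.
Efficiency loss = (5.900 − 1) × 264 = 1293.60.

1293.60 dollars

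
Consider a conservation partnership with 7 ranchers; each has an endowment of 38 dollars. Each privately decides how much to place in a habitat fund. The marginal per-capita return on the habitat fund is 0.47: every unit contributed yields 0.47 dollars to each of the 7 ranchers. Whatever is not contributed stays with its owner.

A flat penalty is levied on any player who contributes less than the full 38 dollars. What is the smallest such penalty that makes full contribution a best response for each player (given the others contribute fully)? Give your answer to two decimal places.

Given the others contribute fully, the best deviation is to contribute 0 (any partial contribution still incurs the fine and gives up units whose private return 0.47 is below 1).
Deviating from 38 to 0 saves 38 dollars but forfeits the deviator's share of the drop in the habitat fund: 0.47 × 38 = 17.86.
So the deviation gain is 38 − 17.86 = 20.14, and the fine must be at least 20.14 dollars to wipe it out.

20.14 dollars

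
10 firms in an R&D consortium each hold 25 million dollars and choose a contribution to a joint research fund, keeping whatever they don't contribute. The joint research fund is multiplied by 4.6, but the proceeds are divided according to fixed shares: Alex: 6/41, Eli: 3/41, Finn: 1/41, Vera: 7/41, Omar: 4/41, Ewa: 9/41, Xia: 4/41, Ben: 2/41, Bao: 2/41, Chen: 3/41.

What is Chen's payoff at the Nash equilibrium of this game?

Player j's private return per contributed unit is 4.6 × (j's share). Contributing is weakly dominant for j when that share is at least 1/4.6 = 0.2174, and contributing 0 is dominant otherwise.
The only share above 0.2174 is Ewa's 9/41, contributing 25; the remaining 9 contribute 0. Total contributed: 25.
Chen keeps 25 and receives 4.6 × 25 × 3/41 = 8.41 from the joint research fund, for a payoff of 33.41.

33.41 million dollars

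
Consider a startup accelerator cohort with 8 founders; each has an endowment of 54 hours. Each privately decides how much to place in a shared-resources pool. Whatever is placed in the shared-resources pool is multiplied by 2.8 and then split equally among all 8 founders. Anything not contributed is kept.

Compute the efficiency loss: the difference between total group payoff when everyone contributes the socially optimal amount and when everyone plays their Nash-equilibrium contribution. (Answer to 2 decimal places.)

777.60 hours

Each contributed unit returns 2.8/8 = 0.3500 to its contributor — below 1 — so contributing 0 is dominant for every player. At the Nash equilibrium everyone keeps their 54, and the group total is 8 × 54 = 432.
Each contributed unit returns 2.800 to the group as a whole (0.3500 to each of 8 players), which exceeds 1, so the social optimum is full contribution: group total = 2.800 × 432 = 1209.60.
Efficiency loss = 1209.60 − 432 = 777.60.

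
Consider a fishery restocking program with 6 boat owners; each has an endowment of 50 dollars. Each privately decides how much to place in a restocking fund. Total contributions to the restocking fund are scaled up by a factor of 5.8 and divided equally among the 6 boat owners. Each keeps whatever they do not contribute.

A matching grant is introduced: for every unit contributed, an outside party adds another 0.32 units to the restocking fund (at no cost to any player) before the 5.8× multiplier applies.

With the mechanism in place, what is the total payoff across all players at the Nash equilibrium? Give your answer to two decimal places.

2296.80 dollars

The effective private return per unit is now 5.8 × 1.32 / 6 = 1.2760 > 1, so every player's dominant strategy flips to full contribution.
At the Nash equilibrium everyone contributes 50. Group total payoff = 5.8 × 1.32 × 300 = 2296.80.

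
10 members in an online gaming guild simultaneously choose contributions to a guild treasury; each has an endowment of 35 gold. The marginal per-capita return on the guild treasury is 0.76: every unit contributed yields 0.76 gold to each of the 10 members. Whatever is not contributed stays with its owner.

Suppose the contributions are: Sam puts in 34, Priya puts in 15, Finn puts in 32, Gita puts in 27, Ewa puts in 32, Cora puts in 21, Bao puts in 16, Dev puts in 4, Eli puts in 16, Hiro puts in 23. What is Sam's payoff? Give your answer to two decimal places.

Total contributed: 34 + 15 + 32 + 27 + 32 + 21 + 16 + 4 + 16 + 23 = 220.
Each receives 0.76 × 220 = 167.20 from the guild treasury.
Sam keeps 35 − 34 = 1, so Sam's payoff is 1 + 167.20 = 168.20.

168.20 gold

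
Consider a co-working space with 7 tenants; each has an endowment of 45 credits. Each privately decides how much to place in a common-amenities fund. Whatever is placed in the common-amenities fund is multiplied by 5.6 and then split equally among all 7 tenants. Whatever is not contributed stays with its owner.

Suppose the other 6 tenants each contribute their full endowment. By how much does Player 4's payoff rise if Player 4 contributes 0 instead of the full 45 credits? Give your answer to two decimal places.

Switching from a contribution of 45 to 0 lets Player 4 keep an extra 45 credits, but lowers the common-amenities fund by 45, which costs Player 4 their own share of that drop: 5.6/7 × 45 = 36.00.
Net gain = 45 − 36.00 = 9.00. The private return per contributed unit (0.8000) is below 1, so free-riding is indeed the best response regardless of what the others do.

9.00 credits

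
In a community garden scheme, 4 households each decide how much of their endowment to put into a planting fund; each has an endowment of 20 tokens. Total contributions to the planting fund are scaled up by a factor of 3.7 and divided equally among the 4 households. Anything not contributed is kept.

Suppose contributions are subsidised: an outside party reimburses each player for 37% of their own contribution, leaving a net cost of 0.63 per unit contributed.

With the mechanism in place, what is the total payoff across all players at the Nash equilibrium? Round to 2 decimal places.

325.60 tokens

Under the mechanism each unit contributed yields (3.7/4) / 0.63 = 1.4683 back to its contributor per unit of net cost, which exceeds 1, making full contribution the dominant choice for everyone.
At the Nash equilibrium everyone contributes 20. Group total payoff = 4 × (20 × 0.37 + 3.7 × 20) = 325.60.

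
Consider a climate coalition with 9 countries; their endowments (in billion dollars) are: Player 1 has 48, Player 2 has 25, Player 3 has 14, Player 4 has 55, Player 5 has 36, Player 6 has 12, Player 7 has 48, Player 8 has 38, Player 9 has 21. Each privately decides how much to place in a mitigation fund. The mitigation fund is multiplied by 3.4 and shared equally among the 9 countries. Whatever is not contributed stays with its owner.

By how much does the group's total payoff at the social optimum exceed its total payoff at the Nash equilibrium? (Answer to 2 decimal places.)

712.80 billion dollars

The private return per contributed unit is 3.4/9 = 0.3778 < 1 for every player regardless of endowment, so the Nash equilibrium is zero contribution and the group total is Σ E_j = 48 + 25 + 14 + 55 + 36 + 12 + 48 + 38 + 21 = 297.
Each contributed unit returns 3.400 to the group, so the social optimum is full contribution by everyone: group total = 3.400 × 297 = 1009.80.
Efficiency loss = (3.400 − 1) × 297 = 712.80.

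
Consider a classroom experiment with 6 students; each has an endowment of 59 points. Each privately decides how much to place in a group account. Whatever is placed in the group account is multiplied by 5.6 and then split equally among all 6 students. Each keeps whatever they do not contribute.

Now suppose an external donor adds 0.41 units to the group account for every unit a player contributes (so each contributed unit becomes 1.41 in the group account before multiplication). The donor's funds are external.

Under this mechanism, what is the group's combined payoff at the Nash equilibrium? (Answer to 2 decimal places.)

2795.18 points

Under the mechanism each unit contributed yields 5.6 × 1.41 / 6 = 1.3160 back to its contributor per unit of net cost, which exceeds 1, making full contribution the dominant choice for everyone.
So the Nash equilibrium is full contribution by all 6; the group earns 5.6 × 1.41 × 354 = 2795.18.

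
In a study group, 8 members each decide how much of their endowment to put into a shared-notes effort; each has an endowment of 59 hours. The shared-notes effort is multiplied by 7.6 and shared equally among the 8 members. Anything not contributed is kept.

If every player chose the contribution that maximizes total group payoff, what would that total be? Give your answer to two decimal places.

Each contributed unit returns 7.600 to the group as a whole (0.9500 to each of 8 players), which exceeds 1, so the social optimum is full contribution: group total = 7.600 × 472 = 3587.20.

3587.20 hours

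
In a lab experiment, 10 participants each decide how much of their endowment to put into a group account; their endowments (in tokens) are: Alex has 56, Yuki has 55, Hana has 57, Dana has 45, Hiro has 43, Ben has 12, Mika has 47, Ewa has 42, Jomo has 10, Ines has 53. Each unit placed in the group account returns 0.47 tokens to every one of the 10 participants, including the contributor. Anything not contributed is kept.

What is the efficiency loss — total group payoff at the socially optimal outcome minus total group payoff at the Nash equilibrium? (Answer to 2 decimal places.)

The private return per contributed unit is 0.47 < 1 for everyone, so the Nash equilibrium is zero contribution and the group total is Σ E_j = 56 + 55 + 57 + 45 + 43 + 12 + 47 + 42 + 10 + 53 = 420.
Each contributed unit returns 4.700 to the group, so the social optimum is full contribution by everyone: group total = 4.700 × 420 = 1974.00.
Efficiency loss = (4.700 − 1) × 420 = 1554.00.

1554.00 tokens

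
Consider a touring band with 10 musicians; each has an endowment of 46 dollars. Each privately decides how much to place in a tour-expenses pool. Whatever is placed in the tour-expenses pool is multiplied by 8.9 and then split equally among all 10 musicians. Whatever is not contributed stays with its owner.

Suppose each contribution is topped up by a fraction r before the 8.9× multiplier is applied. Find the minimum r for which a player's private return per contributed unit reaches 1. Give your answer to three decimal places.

0.124

With matching at rate r, one contributed unit becomes (1 + r) in the tour-expenses pool and returns 8.9 × (1 + r) / 10 to the contributor.
Setting this equal to 1: 1 + r = 10/8.9 = 1.1236.
So the minimum matching rate is r = 1.1236 − 1 = 0.124.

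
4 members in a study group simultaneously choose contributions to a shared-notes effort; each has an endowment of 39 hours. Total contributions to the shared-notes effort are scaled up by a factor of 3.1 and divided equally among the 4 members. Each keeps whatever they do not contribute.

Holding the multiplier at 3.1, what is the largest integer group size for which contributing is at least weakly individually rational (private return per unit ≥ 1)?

3

Private return per unit is 3.1/(group size), which is ≥ 1 whenever the group size is ≤ 3.1.
The largest such integer is 3.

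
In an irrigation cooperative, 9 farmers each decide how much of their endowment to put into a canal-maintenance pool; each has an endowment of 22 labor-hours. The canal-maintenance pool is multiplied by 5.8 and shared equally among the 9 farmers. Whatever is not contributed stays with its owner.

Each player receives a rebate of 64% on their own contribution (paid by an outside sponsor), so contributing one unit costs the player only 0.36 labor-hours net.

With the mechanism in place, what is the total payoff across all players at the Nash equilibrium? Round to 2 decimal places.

Under the mechanism each unit contributed yields (5.8/9) / 0.36 = 1.7901 back to its contributor per unit of net cost, which exceeds 1, making full contribution the dominant choice for everyone.
So the Nash equilibrium is full contribution by all 9; the group earns 9 × (22 × 0.64 + 5.8 × 22) = 1275.12.

1275.12 labor-hours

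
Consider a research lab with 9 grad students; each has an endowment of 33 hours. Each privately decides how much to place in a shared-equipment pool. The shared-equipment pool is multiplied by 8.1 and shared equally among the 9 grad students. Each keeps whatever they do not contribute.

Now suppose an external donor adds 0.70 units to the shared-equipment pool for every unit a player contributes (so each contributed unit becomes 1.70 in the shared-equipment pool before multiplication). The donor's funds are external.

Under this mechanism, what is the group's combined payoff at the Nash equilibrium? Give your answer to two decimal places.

4089.69 hours

Under the mechanism each unit contributed yields 8.1 × 1.70 / 9 = 1.5300 back to its contributor per unit of net cost, which exceeds 1, making full contribution the dominant choice for everyone.
So the Nash equilibrium is full contribution by all 9; the group earns 8.1 × 1.70 × 297 = 4089.69.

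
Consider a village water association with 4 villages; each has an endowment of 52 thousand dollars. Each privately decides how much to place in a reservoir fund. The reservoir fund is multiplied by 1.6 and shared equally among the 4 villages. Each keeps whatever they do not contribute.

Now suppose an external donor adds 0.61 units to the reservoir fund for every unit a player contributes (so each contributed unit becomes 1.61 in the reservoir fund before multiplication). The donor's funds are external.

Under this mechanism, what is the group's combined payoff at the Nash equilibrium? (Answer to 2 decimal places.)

With the mechanism, a contributed unit returns 1.6 × 1.61 / 4 = 0.6440 per unit of net cost — still below 1 — so contributing 0 remains dominant for every player.
Everyone keeps their endowment and the group total is 4 × 52 = 208.

208.00 thousand dollars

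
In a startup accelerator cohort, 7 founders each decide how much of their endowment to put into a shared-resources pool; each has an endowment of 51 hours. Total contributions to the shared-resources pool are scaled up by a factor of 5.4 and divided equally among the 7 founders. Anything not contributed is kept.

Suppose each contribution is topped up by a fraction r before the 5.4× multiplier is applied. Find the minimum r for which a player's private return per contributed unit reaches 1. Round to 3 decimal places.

With matching at rate r, one contributed unit becomes (1 + r) in the shared-resources pool and returns 5.4 × (1 + r) / 7 to the contributor.
Setting this equal to 1: 1 + r = 7/5.4 = 1.2963.
So the minimum matching rate is r = 1.2963 − 1 = 0.296.

0.296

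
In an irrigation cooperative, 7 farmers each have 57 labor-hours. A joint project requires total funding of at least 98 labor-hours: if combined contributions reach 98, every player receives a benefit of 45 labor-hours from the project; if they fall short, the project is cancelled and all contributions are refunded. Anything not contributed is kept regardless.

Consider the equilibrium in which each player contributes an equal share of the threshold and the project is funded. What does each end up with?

88 labor-hours

Equal share of the threshold: 98/7 = 14.
At this profile no one gains by cutting their contribution: any cut drops the total below 98, the project is cancelled, contributions are refunded, and the deviator ends with 57, which is less than 57 − 14 + 45 = 88. Contributing more than 14 just wastes the excess. So contributing exactly 14 is a best response.
Each player's payoff: 57 − 14 + 45 = 88.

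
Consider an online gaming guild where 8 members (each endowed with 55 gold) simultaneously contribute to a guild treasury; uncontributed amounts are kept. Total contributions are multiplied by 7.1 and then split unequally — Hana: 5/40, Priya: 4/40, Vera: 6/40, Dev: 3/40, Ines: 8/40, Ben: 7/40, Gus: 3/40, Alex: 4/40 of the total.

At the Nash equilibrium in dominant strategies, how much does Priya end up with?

172.15 gold

A player with share s gets back 7.1·s per unit contributed, so full contribution is dominant for anyone with s > 1/7.1 = 0.1408 and zero contribution is dominant for anyone below.
Vera, Ines and Ben clear that bar, contributing 55 each; the remaining 5 contribute 0. Total contributed: 165.
Priya keeps 55 and receives 7.1 × 165 × 4/40 = 117.15 from the guild treasury, for a payoff of 172.15.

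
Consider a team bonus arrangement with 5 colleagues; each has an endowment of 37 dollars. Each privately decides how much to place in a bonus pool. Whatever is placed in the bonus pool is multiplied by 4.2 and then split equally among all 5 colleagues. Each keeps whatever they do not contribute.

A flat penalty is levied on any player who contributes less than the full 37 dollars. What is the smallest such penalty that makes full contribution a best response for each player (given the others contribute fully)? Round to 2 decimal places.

Given the others contribute fully, the best deviation is to contribute 0 (any partial contribution still incurs the fine and gives up units whose private return 0.8400 is below 1).
Deviating from 37 to 0 saves 37 dollars but forfeits the deviator's share of the drop in the bonus pool: 4.2/5 × 37 = 31.08.
So the deviation gain is 37 − 31.08 = 5.92, and the fine must be at least 5.92 dollars to wipe it out.

5.92 dollars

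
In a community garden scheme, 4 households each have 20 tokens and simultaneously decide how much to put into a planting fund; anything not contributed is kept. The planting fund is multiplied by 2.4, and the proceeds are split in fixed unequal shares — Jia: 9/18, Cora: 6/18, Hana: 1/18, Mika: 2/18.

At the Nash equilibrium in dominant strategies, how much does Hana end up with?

A player with share s gets back 2.4·s per unit contributed, so full contribution is dominant for anyone with s > 1/2.4 = 0.4167 and zero contribution is dominant for anyone below.
Jia alone (share 9/18) is above the threshold, contributing 20; the remaining 3 contribute 0. Total contributed: 20.
Hana keeps 20 and receives 2.4 × 20 × 1/18 = 2.67 from the planting fund, for a payoff of 22.67.

22.67 tokens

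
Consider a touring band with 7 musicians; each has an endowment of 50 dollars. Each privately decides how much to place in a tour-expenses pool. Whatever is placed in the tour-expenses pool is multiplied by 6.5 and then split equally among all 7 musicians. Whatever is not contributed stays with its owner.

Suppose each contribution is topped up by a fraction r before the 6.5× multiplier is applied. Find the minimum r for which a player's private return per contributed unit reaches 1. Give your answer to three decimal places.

With matching at rate r, one contributed unit becomes (1 + r) in the tour-expenses pool and returns 6.5 × (1 + r) / 7 to the contributor.
Setting this equal to 1: 1 + r = 7/6.5 = 1.0769.
So the minimum matching rate is r = 1.0769 − 1 = 0.077.

0.077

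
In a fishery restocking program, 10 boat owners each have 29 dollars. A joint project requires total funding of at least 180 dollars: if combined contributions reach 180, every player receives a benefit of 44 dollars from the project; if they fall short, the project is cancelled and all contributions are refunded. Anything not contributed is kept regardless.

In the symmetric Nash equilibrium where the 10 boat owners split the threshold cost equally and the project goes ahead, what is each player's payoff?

Equal share of the threshold: 180/10 = 18.
At this profile no one gains by cutting their contribution: any cut drops the total below 180, the project is cancelled, contributions are refunded, and the deviator ends with 29, which is less than 29 − 18 + 44 = 55. Contributing more than 18 just wastes the excess. So contributing exactly 18 is a best response.
Each player's payoff: 29 − 18 + 44 = 55.

55 dollars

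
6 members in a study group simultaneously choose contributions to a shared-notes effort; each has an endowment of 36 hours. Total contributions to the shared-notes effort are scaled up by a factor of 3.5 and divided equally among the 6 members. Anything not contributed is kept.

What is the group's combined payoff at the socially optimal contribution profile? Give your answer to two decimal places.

756.00 hours

Each contributed unit returns 3.500 to the group as a whole (0.5833 to each of 6 players), which exceeds 1, so the social optimum is full contribution: group total = 3.500 × 216 = 756.00.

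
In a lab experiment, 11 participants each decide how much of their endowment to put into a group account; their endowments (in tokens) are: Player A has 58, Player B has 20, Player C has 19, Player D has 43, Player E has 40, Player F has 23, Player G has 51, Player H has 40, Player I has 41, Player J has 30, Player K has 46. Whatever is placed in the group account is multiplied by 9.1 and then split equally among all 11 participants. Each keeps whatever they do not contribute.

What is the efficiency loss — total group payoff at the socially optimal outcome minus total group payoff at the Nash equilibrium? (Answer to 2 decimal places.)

The private return per contributed unit is 9.1/11 = 0.8273 < 1 for every player regardless of endowment, so the Nash equilibrium is zero contribution and the group total is Σ E_j = 58 + 20 + 19 + 43 + 40 + 23 + 51 + 40 + 41 + 30 + 46 = 411.
Each contributed unit returns 9.100 to the group, so the social optimum is full contribution by everyone: group total = 9.100 × 411 = 3740.10.
Efficiency loss = (9.100 − 1) × 411 = 3329.10.

3329.10 tokens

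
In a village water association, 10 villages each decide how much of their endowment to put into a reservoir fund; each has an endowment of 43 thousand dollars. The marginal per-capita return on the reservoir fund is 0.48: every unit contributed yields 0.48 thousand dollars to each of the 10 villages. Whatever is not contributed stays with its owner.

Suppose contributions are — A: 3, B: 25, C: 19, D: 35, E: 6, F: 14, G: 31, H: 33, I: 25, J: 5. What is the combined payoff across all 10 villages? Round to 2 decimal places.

1174.80 thousand dollars

Total contributed: 3 + 25 + 19 + 35 + 6 + 14 + 31 + 33 + 25 + 5 = 196; total kept: 10 × 43 − 196 = 234.
The reservoir fund pays out 0.48 × 10 × 196 = 940.80 in aggregate.
Group total = 234 + 940.80 = 1174.80.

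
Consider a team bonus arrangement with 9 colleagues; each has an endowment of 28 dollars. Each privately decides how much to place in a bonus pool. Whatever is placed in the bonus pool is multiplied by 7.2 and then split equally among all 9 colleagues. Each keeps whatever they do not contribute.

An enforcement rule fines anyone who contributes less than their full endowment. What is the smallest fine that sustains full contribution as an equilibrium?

5.60 dollars

Given the others contribute fully, the best deviation is to contribute 0 (any partial contribution still incurs the fine and gives up units whose private return 0.8000 is below 1).
Deviating from 28 to 0 saves 28 dollars but forfeits the deviator's share of the drop in the bonus pool: 7.2/9 × 28 = 22.40.
So the deviation gain is 28 − 22.40 = 5.60, and the fine must be at least 5.60 dollars to wipe it out.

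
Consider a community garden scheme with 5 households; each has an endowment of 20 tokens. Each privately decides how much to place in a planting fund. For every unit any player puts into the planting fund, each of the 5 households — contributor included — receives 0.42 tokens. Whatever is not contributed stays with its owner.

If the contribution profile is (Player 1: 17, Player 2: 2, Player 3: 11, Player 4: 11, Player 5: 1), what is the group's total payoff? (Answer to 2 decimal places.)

Total contributed: 17 + 2 + 11 + 11 + 1 = 42; total kept: 5 × 20 − 42 = 58.
The planting fund pays out 0.42 × 5 × 42 = 88.20 in aggregate.
Group total = 58 + 88.20 = 146.20.

146.20 tokens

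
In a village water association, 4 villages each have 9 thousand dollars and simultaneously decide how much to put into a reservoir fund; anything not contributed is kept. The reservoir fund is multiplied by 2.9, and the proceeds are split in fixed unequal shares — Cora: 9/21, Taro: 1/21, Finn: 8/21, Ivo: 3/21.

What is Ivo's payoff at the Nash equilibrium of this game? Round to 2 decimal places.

16.46 thousand dollars

Player j's private return per contributed unit is 2.9 × (j's share). Contributing is weakly dominant for j when that share is at least 1/2.9 = 0.3448, and contributing 0 is dominant otherwise.
Cora and Finn clear that bar, contributing 9 each; the remaining 2 contribute 0. Total contributed: 18.
Ivo keeps 9 and receives 2.9 × 18 × 3/21 = 7.46 from the reservoir fund, for a payoff of 16.46.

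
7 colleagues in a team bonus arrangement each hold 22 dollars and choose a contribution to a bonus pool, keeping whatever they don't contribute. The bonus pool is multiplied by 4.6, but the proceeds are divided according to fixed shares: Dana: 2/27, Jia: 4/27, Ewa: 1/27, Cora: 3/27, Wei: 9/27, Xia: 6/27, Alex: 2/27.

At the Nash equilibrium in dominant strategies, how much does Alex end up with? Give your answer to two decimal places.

36.99 dollars

A player with share s gets back 4.6·s per unit contributed, so full contribution is dominant for anyone with s > 1/4.6 = 0.2174 and zero contribution is dominant for anyone below.
Wei and Xia clear that bar, contributing 22 each; the remaining 5 contribute 0. Total contributed: 44.
Alex keeps 22 and receives 4.6 × 44 × 2/27 = 14.99 from the bonus pool, for a payoff of 36.99.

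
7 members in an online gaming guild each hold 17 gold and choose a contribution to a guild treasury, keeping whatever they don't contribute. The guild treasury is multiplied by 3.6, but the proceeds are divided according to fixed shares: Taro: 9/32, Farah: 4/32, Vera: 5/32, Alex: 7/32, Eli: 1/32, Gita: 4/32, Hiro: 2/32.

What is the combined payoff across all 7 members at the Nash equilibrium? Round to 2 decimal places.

Each unit j contributes comes back to j as 3.6 × (j's share), so j prefers to contribute only if that share exceeds 1/3.6 = 0.2778; otherwise keeping the unit dominates.
Only Taro (9/32) clears that bar, contributing 17; the remaining 6 contribute 0. Total contributed: 17.
The guild treasury pays out 3.6 × 17 = 61.20 in total (split across the unequal shares, but the aggregate is all that matters for the group sum).
The 6 free-riders keep 17 each, adding 102. Group total = 102 + 61.20 = 163.20.

163.20 gold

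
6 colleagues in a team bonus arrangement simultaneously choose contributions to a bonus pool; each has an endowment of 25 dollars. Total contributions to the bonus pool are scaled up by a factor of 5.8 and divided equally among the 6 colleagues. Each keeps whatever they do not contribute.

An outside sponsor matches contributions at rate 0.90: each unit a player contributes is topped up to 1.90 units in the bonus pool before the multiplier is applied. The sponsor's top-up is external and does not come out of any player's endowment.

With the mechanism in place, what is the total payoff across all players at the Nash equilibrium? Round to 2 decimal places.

1653.00 dollars

With the mechanism, a contributed unit returns 5.8 × 1.90 / 6 = 1.8367 per unit of net cost to the contributor — now above 1 — so contributing fully is weakly dominant for every player.
So the Nash equilibrium is full contribution by all 6; the group earns 5.8 × 1.90 × 150 = 1653.00.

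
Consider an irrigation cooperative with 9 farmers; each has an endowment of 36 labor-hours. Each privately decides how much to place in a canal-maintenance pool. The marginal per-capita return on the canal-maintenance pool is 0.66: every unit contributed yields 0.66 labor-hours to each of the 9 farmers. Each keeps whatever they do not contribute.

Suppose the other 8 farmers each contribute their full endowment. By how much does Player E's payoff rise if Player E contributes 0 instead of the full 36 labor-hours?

12.24 labor-hours

Switching from a contribution of 36 to 0 lets Player E keep an extra 36 labor-hours, but lowers the canal-maintenance pool by 36, which costs Player E their own share of that drop: 0.66 × 36 = 23.76.
Net gain = 36 − 23.76 = 12.24. The private return per contributed unit (0.66) is below 1, so free-riding is indeed the best response regardless of what the others do.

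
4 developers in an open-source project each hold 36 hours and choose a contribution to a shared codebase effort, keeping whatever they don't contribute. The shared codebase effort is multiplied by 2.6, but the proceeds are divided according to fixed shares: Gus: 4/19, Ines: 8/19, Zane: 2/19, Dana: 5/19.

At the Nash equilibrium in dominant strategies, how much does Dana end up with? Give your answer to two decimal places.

60.63 hours

For player j, contributing a unit is worthwhile iff 2.6 × (j's share) ≥ 1, i.e. iff j's share is at least 0.3846.
The only share above 0.3846 is Ines's 8/19, contributing 36; the remaining 3 contribute 0. Total contributed: 36.
Dana keeps 36 and receives 2.6 × 36 × 5/19 = 24.63 from the shared codebase effort, for a payoff of 60.63.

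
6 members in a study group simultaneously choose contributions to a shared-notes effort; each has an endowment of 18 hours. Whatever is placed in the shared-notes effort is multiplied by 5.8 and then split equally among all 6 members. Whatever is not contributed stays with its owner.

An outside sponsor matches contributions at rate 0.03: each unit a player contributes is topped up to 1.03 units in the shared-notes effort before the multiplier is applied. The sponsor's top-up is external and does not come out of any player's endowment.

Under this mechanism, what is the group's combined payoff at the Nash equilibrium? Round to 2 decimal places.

Even with the mechanism, each unit contributed returns only 5.8 × 1.03 / 6 = 0.9957 per unit of net cost, so contributing nothing is still dominant.
At the Nash equilibrium no one contributes; group total payoff = 6 × 18 = 108.

108.00 hours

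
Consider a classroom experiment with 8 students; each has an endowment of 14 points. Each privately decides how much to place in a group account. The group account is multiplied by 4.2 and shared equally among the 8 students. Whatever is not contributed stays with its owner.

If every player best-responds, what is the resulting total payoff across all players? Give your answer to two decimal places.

112.00 points

Each contributed unit returns 4.2/8 = 0.5250 to its contributor — below 1 — so contributing 0 is dominant for every player. At the Nash equilibrium everyone keeps their 14, and the group total is 8 × 14 = 112.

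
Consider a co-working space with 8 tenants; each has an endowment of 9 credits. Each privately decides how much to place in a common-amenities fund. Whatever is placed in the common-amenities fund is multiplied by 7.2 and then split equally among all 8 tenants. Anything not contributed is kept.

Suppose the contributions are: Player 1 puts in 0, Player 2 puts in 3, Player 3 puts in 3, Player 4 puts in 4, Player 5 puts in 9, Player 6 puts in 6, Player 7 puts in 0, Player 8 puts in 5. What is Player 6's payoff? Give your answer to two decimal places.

30.00 credits

Total contributed: 0 + 3 + 3 + 4 + 9 + 6 + 0 + 5 = 30.
Each receives 7.2 × 30 / 8 = 27.00 from the common-amenities fund.
Player 6 keeps 9 − 6 = 3, so Player 6's payoff is 3 + 27.00 = 30.00.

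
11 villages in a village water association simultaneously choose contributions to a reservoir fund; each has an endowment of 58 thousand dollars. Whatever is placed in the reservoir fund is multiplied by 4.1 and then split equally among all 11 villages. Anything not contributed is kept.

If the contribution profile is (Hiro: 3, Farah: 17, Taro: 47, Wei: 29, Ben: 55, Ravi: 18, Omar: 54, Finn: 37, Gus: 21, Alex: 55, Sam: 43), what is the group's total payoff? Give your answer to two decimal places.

Total contributed: 3 + 17 + 47 + 29 + 55 + 18 + 54 + 37 + 21 + 55 + 43 = 379; total kept: 11 × 58 − 379 = 259.
The reservoir fund pays out 4.1 × 379 = 1553.90 in aggregate.
Group total = 259 + 1553.90 = 1812.90.

1812.90 thousand dollars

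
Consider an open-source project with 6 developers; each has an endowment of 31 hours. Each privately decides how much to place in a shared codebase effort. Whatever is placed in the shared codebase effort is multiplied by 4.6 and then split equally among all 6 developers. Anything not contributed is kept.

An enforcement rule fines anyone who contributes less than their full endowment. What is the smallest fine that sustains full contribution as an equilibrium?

7.23 hours

Given the others contribute fully, the best deviation is to contribute 0 (any partial contribution still incurs the fine and gives up units whose private return 0.7667 is below 1).
Deviating from 31 to 0 saves 31 hours but forfeits the deviator's share of the drop in the shared codebase effort: 4.6/6 × 31 = 23.77.
So the deviation gain is 31 − 23.77 = 7.23, and the fine must be at least 7.23 hours to wipe it out.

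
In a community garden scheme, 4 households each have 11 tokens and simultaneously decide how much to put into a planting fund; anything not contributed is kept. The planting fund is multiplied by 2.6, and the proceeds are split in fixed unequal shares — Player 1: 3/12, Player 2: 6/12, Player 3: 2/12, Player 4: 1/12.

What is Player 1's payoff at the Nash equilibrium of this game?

Each unit j contributes comes back to j as 2.6 × (j's share), so j prefers to contribute only if that share exceeds 1/2.6 = 0.3846; otherwise keeping the unit dominates.
Player 2 alone (share 6/12) is above the threshold, contributing 11; the remaining 3 contribute 0. Total contributed: 11.
Player 1 keeps 11 and receives 2.6 × 11 × 3/12 = 7.15 from the planting fund, for a payoff of 18.15.

18.15 tokens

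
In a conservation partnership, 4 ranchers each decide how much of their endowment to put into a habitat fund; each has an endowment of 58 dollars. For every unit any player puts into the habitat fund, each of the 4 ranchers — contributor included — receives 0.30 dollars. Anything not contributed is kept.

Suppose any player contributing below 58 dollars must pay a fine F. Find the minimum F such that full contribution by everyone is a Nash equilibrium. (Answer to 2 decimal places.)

Given the others contribute fully, the best deviation is to contribute 0 (any partial contribution still incurs the fine and gives up units whose private return 0.30 is below 1).
Deviating from 58 to 0 saves 58 dollars but forfeits the deviator's share of the drop in the habitat fund: 0.30 × 58 = 17.40.
So the deviation gain is 58 − 17.40 = 40.60, and the fine must be at least 40.60 dollars to wipe it out.

40.60 dollars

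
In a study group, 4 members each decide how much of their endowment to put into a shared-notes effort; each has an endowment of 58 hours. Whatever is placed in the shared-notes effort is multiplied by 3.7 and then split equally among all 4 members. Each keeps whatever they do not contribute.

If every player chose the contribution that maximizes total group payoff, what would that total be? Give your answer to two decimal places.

858.40 hours

Each contributed unit returns 3.700 to the group as a whole (0.9250 to each of 4 players), which exceeds 1, so the social optimum is full contribution: group total = 3.700 × 232 = 858.40.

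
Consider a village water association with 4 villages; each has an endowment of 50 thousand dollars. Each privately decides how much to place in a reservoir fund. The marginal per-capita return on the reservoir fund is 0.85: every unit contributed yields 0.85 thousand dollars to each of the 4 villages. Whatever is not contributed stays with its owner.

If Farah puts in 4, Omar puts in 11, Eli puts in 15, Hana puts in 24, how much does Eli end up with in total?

80.90 thousand dollars

Total contributed: 4 + 11 + 15 + 24 = 54.
Each receives 0.85 × 54 = 45.90 from the reservoir fund.
Eli keeps 50 − 15 = 35, so Eli's payoff is 35 + 45.90 = 80.90.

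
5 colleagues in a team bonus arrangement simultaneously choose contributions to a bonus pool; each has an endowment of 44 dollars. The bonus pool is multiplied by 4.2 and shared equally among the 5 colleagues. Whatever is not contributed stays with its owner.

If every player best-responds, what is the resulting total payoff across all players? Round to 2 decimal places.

220.00 dollars

Each contributed unit returns 4.2/5 = 0.8400 to its contributor — below 1 — so contributing 0 is dominant for every player. At the Nash equilibrium everyone keeps their 44, and the group total is 5 × 44 = 220.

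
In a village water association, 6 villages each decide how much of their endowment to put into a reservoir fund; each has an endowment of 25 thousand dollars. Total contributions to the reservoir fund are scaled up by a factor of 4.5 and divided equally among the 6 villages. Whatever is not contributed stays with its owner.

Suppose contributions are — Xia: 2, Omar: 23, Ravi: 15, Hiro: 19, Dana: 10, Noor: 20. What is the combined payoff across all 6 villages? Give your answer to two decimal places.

Total contributed: 2 + 23 + 15 + 19 + 10 + 20 = 89; total kept: 6 × 25 − 89 = 61.
The reservoir fund pays out 4.5 × 89 = 400.50 in aggregate.
Group total = 61 + 400.50 = 461.50.

461.50 thousand dollars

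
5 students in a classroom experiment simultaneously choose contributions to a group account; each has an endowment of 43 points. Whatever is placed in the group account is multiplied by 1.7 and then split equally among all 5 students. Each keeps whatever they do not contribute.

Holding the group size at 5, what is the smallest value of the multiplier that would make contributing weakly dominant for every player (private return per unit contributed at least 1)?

5

A contributed unit returns (multiplier)/5 to its contributor.
This reaches 1 exactly when the multiplier is 5.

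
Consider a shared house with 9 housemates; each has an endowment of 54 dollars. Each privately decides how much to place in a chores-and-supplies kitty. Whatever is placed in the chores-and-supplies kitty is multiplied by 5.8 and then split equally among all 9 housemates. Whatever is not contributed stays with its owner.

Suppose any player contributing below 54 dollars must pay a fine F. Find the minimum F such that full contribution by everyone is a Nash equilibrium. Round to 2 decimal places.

Given the others contribute fully, the best deviation is to contribute 0 (any partial contribution still incurs the fine and gives up units whose private return 0.6444 is below 1).
Deviating from 54 to 0 saves 54 dollars but forfeits the deviator's share of the drop in the chores-and-supplies kitty: 5.8/9 × 54 = 34.80.
So the deviation gain is 54 − 34.80 = 19.20, and the fine must be at least 19.20 dollars to wipe it out.

19.20 dollars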